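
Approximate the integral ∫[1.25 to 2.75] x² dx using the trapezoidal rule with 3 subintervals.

f(x) = x²
a = 1.25, b = 2.75, n = 3
h = (b - a)/n = 0.500000

Trapezoidal rule: (h/2)[f(x₀) + 2f(x₁) + 2f(x₂) + ... + f(xₙ)]

x_0 = 1.2500, f(x_0) = 1.562500, coefficient = 1
x_1 = 1.7500, f(x_1) = 3.062500, coefficient = 2
x_2 = 2.2500, f(x_2) = 5.062500, coefficient = 2
x_3 = 2.7500, f(x_3) = 7.562500, coefficient = 1

I ≈ (0.500000/2) × 25.375000 = 6.343750
Exact value: 6.281250
Error: 0.062500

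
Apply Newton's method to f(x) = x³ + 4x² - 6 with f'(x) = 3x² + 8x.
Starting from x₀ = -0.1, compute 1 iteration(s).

f(x) = x³ + 4x² - 6
f'(x) = 3x² + 8x
x₀ = -0.1

Newton-Raphson formula: x_{n+1} = x_n - f(x_n)/f'(x_n)

Iteration 1:
  f(-0.100000) = -5.961000
  f'(-0.100000) = -0.770000
  x_1 = -0.100000 - (-5.961000)/(-0.770000) = -7.841558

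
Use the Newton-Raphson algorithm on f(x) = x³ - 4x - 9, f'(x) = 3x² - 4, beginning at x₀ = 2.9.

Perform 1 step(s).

f(x) = x³ - 4x - 9
f'(x) = 3x² - 4
x₀ = 2.9

Newton-Raphson formula: x_{n+1} = x_n - f(x_n)/f'(x_n)

Iteration 1:
  f(2.900000) = 3.789000
  f'(2.900000) = 21.230000
  x_1 = 2.900000 - 3.789000/21.230000 = 2.721526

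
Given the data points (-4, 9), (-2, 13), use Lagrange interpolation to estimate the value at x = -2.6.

Lagrange interpolation formula:
P(x) = Σ yᵢ × Lᵢ(x)
where Lᵢ(x) = Π_{j≠i} (x - xⱼ)/(xᵢ - xⱼ)

L_0(-2.6) = (-2.6 - (-2))/(-4 - (-2)) = 0.300000
L_1(-2.6) = (-2.6 - (-4))/(-2 - (-4)) = 0.700000

P(-2.6) = 9×L_0(-2.6) + 13×L_1(-2.6)
P(-2.6) = 11.800000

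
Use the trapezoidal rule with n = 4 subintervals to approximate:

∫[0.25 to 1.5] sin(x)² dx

f(x) = sin(x)²
a = 0.25, b = 1.5, n = 4
h = (b - a)/n = 0.312500

Trapezoidal rule: (h/2)[f(x₀) + 2f(x₁) + 2f(x₂) + ... + f(xₙ)]

x_0 = 0.2500, f(x_0) = 0.061209, coefficient = 1
x_1 = 0.5625, f(x_1) = 0.284412, coefficient = 2
x_2 = 0.8750, f(x_2) = 0.589123, coefficient = 2
x_3 = 1.1875, f(x_3) = 0.860139, coefficient = 2
x_4 = 1.5000, f(x_4) = 0.994996, coefficient = 1

I ≈ (0.312500/2) × 4.523553 = 0.706805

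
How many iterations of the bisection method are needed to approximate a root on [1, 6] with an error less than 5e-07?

We need (b-a)/2^n ≤ 5e-07
(6 - 1)/2^n ≤ 5e-07
5/2^n ≤ 5e-07
2^n ≥ 10000000
n ≥ log₂(10000000) = 23.25
n ≥ 24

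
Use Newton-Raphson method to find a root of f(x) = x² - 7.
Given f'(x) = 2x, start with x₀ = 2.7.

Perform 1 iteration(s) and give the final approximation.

f(x) = x² - 7
f'(x) = 2x
x₀ = 2.7

Newton-Raphson formula: x_{n+1} = x_n - f(x_n)/f'(x_n)

Iteration 1:
  f(2.700000) = 0.290000
  f'(2.700000) = 5.400000
  x_1 = 2.700000 - 0.290000/5.400000 = 2.646296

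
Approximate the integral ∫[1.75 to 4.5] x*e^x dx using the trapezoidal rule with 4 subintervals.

f(x) = x*e^x
a = 1.75, b = 4.5, n = 4
h = (b - a)/n = 0.687500

Trapezoidal rule: (h/2)[f(x₀) + 2f(x₁) + 2f(x₂) + ... + f(xₙ)]

x_0 = 1.7500, f(x_0) = 10.070555, coefficient = 1
x_1 = 2.4375, f(x_1) = 27.895710, coefficient = 2
x_2 = 3.1250, f(x_2) = 71.124672, coefficient = 2
x_3 = 3.8125, f(x_3) = 172.566927, coefficient = 2
x_4 = 4.5000, f(x_4) = 405.077091, coefficient = 1

I ≈ (0.687500/2) × 958.322264 = 329.423278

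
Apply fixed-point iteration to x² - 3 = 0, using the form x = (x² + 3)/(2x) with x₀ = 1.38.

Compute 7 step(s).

Equation: x² - 3 = 0
Fixed-point form: x = (x² + 3)/(2x)
x₀ = 1.38

x_1 = g(1.380000) = 1.776957
x_2 = g(1.776957) = 1.732618
x_3 = g(1.732618) = 1.732051
x_4 = g(1.732051) = 1.732051
x_5 = g(1.732051) = 1.732051
x_6 = g(1.732051) = 1.732051
x_7 = g(1.732051) = 1.732051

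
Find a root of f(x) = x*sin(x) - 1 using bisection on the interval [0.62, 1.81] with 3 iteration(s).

f(x) = x*sin(x) - 1
Initial interval: [0.62, 1.81]

Iteration 1:
  c_1 = (0.620000 + 1.810000)/2 = 1.215000
  f(c_1) = f(1.215000) = 0.138904
  f(a) × f(c) < 0, new interval: [0.620000, 1.215000]
Iteration 2:
  c_2 = (0.620000 + 1.215000)/2 = 0.917500
  f(c_2) = f(0.917500) = -0.271427
  f(a) × f(c) ≥ 0, new interval: [0.917500, 1.215000]
Iteration 3:
  c_3 = (0.917500 + 1.215000)/2 = 1.066250
  f(c_3) = f(1.066250) = -0.066611
  f(a) × f(c) ≥ 0, new interval: [1.066250, 1.215000]

After 3 iteration(s), the approximation is c_3 = 1.066250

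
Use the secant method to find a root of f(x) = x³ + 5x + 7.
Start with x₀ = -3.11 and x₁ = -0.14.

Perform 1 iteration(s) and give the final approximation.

f(x) = x³ + 5x + 7
x₀ = -3.11, x₁ = -0.14

Secant formula: x_{n+1} = x_n - f(x_n)(x_n - x_{n-1})/(f(x_n) - f(x_{n-1}))

Iteration 1:
  f(-3.110000) = -38.630231
  f(-0.140000) = 6.297256
  x_2 = -0.140000 - 6.297256×(-0.140000 - (-3.110000))/(6.297256 - (-38.630231))
       = -0.556290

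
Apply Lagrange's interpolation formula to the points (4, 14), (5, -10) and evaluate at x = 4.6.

Lagrange interpolation formula:
P(x) = Σ yᵢ × Lᵢ(x)
where Lᵢ(x) = Π_{j≠i} (x - xⱼ)/(xᵢ - xⱼ)

L_0(4.6) = (4.6 - 5)/(4 - 5) = 0.400000
L_1(4.6) = (4.6 - 4)/(5 - 4) = 0.600000

P(4.6) = 14×L_0(4.6) + (-10)×L_1(4.6)
P(4.6) = -0.400000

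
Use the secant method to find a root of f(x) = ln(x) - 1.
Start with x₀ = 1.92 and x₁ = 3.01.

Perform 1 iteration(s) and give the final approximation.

f(x) = ln(x) - 1
x₀ = 1.92, x₁ = 3.01

Secant formula: x_{n+1} = x_n - f(x_n)(x_n - x_{n-1})/(f(x_n) - f(x_{n-1}))

Iteration 1:
  f(1.920000) = -0.347675
  f(3.010000) = 0.101940
  x_2 = 3.010000 - 0.101940×(3.010000 - 1.920000)/(0.101940 - (-0.347675))
       = 2.762867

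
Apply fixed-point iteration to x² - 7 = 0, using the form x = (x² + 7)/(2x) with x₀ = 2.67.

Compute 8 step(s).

Equation: x² - 7 = 0
Fixed-point form: x = (x² + 7)/(2x)
x₀ = 2.67

x_1 = g(2.670000) = 2.645861
x_2 = g(2.645861) = 2.645751
x_3 = g(2.645751) = 2.645751
x_4 = g(2.645751) = 2.645751
x_5 = g(2.645751) = 2.645751
x_6 = g(2.645751) = 2.645751
x_7 = g(2.645751) = 2.645751
x_8 = g(2.645751) = 2.645751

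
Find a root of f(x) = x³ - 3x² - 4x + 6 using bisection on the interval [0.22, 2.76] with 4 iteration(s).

f(x) = x³ - 3x² - 4x + 6
Initial interval: [0.22, 2.76]

Iteration 1:
  c_1 = (0.220000 + 2.760000)/2 = 1.490000
  f(c_1) = f(1.490000) = -3.312351
  f(a) × f(c) < 0, new interval: [0.220000, 1.490000]
Iteration 2:
  c_2 = (0.220000 + 1.490000)/2 = 0.855000
  f(c_2) = f(0.855000) = 1.011951
  f(a) × f(c) ≥ 0, new interval: [0.855000, 1.490000]
Iteration 3:
  c_3 = (0.855000 + 1.490000)/2 = 1.172500
  f(c_3) = f(1.172500) = -1.202367
  f(a) × f(c) < 0, new interval: [0.855000, 1.172500]
Iteration 4:
  c_4 = (0.855000 + 1.172500)/2 = 1.013750
  f(c_4) = f(1.013750) = -0.096247
  f(a) × f(c) < 0, new interval: [0.855000, 1.013750]

After 4 iteration(s), the approximation is c_4 = 1.013750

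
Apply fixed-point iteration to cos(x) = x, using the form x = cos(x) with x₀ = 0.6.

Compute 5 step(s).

Equation: cos(x) = x
Fixed-point form: x = cos(x)
x₀ = 0.6

x_1 = g(0.600000) = 0.825336
x_2 = g(0.825336) = 0.678310
x_3 = g(0.678310) = 0.778634
x_4 = g(0.778634) = 0.711874
x_5 = g(0.711874) = 0.757139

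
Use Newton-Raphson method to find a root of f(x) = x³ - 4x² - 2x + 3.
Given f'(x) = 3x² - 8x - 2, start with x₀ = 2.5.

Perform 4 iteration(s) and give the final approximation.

f(x) = x³ - 4x² - 2x + 3
f'(x) = 3x² - 8x - 2
x₀ = 2.5

Newton-Raphson formula: x_{n+1} = x_n - f(x_n)/f'(x_n)

Iteration 1:
  f(2.500000) = -11.375000
  f'(2.500000) = -3.250000
  x_1 = 2.500000 - (-11.375000)/(-3.250000) = -1.000000
Iteration 2:
  f(-1.000000) = 0.000000
  f'(-1.000000) = 9.000000
  x_2 = -1.000000 - 0.000000/9.000000 = -1.000000
Iteration 3:
  f(-1.000000) = 0.000000
  f'(-1.000000) = 9.000000
  x_3 = -1.000000 - 0.000000/9.000000 = -1.000000
Iteration 4:
  f(-1.000000) = 0.000000
  f'(-1.000000) = 9.000000
  x_4 = -1.000000 - 0.000000/9.000000 = -1.000000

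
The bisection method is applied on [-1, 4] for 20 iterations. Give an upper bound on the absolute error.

Bisection error bound: |error| ≤ (b-a)/2^n
|error| ≤ (4 - (-1))/2^20 = 5/2^20
|error| ≤ 0.0000047684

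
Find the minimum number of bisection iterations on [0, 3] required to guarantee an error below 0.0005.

We need (b-a)/2^n ≤ 0.0005
(3 - 0)/2^n ≤ 0.0005
3/2^n ≤ 0.0005
2^n ≥ 6000
n ≥ log₂(6000) = 12.55
n ≥ 13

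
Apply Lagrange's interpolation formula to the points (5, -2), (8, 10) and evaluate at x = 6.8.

Lagrange interpolation formula:
P(x) = Σ yᵢ × Lᵢ(x)
where Lᵢ(x) = Π_{j≠i} (x - xⱼ)/(xᵢ - xⱼ)

L_0(6.8) = (6.8 - 8)/(5 - 8) = 0.400000
L_1(6.8) = (6.8 - 5)/(8 - 5) = 0.600000

P(6.8) = (-2)×L_0(6.8) + 10×L_1(6.8)
P(6.8) = 5.200000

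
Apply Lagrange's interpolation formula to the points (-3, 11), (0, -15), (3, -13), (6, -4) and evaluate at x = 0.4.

Lagrange interpolation formula:
P(x) = Σ yᵢ × Lᵢ(x)
where Lᵢ(x) = Π_{j≠i} (x - xⱼ)/(xᵢ - xⱼ)

L_0(0.4) = (0.4 - 0)/(-3 - 0) × (0.4 - 3)/(-3 - 3) × (0.4 - 6)/(-3 - 6) = -0.035951
L_1(0.4) = (0.4 - (-3))/(0 - (-3)) × (0.4 - 3)/(0 - 3) × (0.4 - 6)/(0 - 6) = 0.916741
L_2(0.4) = (0.4 - (-3))/(3 - (-3)) × (0.4 - 0)/(3 - 0) × (0.4 - 6)/(3 - 6) = 0.141037
L_3(0.4) = (0.4 - (-3))/(6 - (-3)) × (0.4 - 0)/(6 - 0) × (0.4 - 3)/(6 - 3) = -0.021827

P(0.4) = 11×L_0(0.4) + (-15)×L_1(0.4) + (-13)×L_2(0.4) + (-4)×L_3(0.4)
P(0.4) = -15.892741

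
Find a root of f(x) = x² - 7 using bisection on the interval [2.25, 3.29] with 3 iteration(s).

f(x) = x² - 7
Initial interval: [2.25, 3.29]

Iteration 1:
  c_1 = (2.250000 + 3.290000)/2 = 2.770000
  f(c_1) = f(2.770000) = 0.672900
  f(a) × f(c) < 0, new interval: [2.250000, 2.770000]
Iteration 2:
  c_2 = (2.250000 + 2.770000)/2 = 2.510000
  f(c_2) = f(2.510000) = -0.699900
  f(a) × f(c) ≥ 0, new interval: [2.510000, 2.770000]
Iteration 3:
  c_3 = (2.510000 + 2.770000)/2 = 2.640000
  f(c_3) = f(2.640000) = -0.030400
  f(a) × f(c) ≥ 0, new interval: [2.640000, 2.770000]

After 3 iteration(s), the approximation is c_3 = 2.640000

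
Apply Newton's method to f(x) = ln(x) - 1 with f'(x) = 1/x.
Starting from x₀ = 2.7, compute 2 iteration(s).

f(x) = ln(x) - 1
f'(x) = 1/x
x₀ = 2.7

Newton-Raphson formula: x_{n+1} = x_n - f(x_n)/f'(x_n)

Iteration 1:
  f(2.700000) = -0.006748
  f'(2.700000) = 0.370370
  x_1 = 2.700000 - (-0.006748)/0.370370 = 2.718220
Iteration 2:
  f(2.718220) = -0.000023
  f'(2.718220) = 0.367888
  x_2 = 2.718220 - (-0.000023)/0.367888 = 2.718282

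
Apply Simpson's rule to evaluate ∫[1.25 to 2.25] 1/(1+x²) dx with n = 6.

f(x) = 1/(1+x²)
a = 1.25, b = 2.25, n = 6
h = (b - a)/n = 0.166667

Simpson's rule: (h/3)[f(x₀) + 4f(x₁) + 2f(x₂) + ... + f(xₙ)]

x_0 = 1.2500, f(x_0) = 0.390244, coefficient = 1
x_1 = 1.4167, f(x_1) = 0.332564, coefficient = 4
x_2 = 1.5833, f(x_2) = 0.285149, coefficient = 2
x_3 = 1.7500, f(x_3) = 0.246154, coefficient = 4
x_4 = 1.9167, f(x_4) = 0.213967, coefficient = 2
x_5 = 2.0833, f(x_5) = 0.187256, coefficient = 4
x_6 = 2.2500, f(x_6) = 0.164948, coefficient = 1

I ≈ (0.166667/3) × 4.617318 = 0.256518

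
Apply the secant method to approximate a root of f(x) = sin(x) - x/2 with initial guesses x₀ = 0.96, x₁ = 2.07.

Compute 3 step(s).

f(x) = sin(x) - x/2
x₀ = 0.96, x₁ = 2.07

Secant formula: x_{n+1} = x_n - f(x_n)(x_n - x_{n-1})/(f(x_n) - f(x_{n-1}))

Iteration 1:
  f(0.960000) = 0.339192
  f(2.070000) = -0.157036
  x_2 = 2.070000 - (-0.157036)×(2.070000 - 0.960000)/(-0.157036 - 0.339192)
       = 1.718730
Iteration 2:
  f(2.070000) = -0.157036
  f(1.718730) = 0.129713
  x_3 = 1.718730 - 0.129713×(1.718730 - 2.070000)/(0.129713 - (-0.157036))
       = 1.877629
Iteration 3:
  f(1.718730) = 0.129713
  f(1.877629) = 0.014480
  x_4 = 1.877629 - 0.014480×(1.877629 - 1.718730)/(0.014480 - 0.129713)
       = 1.897597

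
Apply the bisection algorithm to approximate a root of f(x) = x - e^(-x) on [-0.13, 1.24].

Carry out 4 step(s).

f(x) = x - e^(-x)
Initial interval: [-0.13, 1.24]

Iteration 1:
  c_1 = (-0.130000 + 1.240000)/2 = 0.555000
  f(c_1) = f(0.555000) = -0.019072
  f(a) × f(c) ≥ 0, new interval: [0.555000, 1.240000]
Iteration 2:
  c_2 = (0.555000 + 1.240000)/2 = 0.897500
  f(c_2) = f(0.897500) = 0.489913
  f(a) × f(c) < 0, new interval: [0.555000, 0.897500]
Iteration 3:
  c_3 = (0.555000 + 0.897500)/2 = 0.726250
  f(c_3) = f(0.726250) = 0.242530
  f(a) × f(c) < 0, new interval: [0.555000, 0.726250]
Iteration 4:
  c_4 = (0.555000 + 0.726250)/2 = 0.640625
  f(c_4) = f(0.640625) = 0.113662
  f(a) × f(c) < 0, new interval: [0.555000, 0.640625]

After 4 iteration(s), the approximation is c_4 = 0.640625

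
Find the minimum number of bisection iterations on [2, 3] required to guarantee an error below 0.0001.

We need (b-a)/2^n ≤ 0.0001
(3 - 2)/2^n ≤ 0.0001
1/2^n ≤ 0.0001
2^n ≥ 10000
n ≥ log₂(10000) = 13.29
n ≥ 14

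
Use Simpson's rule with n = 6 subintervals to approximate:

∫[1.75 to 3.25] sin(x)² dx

f(x) = sin(x)²
a = 1.75, b = 3.25, n = 6
h = (b - a)/n = 0.250000

Simpson's rule: (h/3)[f(x₀) + 4f(x₁) + 2f(x₂) + ... + f(xₙ)]

x_0 = 1.7500, f(x_0) = 0.968228, coefficient = 1
x_1 = 2.0000, f(x_1) = 0.826822, coefficient = 4
x_2 = 2.2500, f(x_2) = 0.605398, coefficient = 2
x_3 = 2.5000, f(x_3) = 0.358169, coefficient = 4
x_4 = 2.7500, f(x_4) = 0.145665, coefficient = 2
x_5 = 3.0000, f(x_5) = 0.019915, coefficient = 4
x_6 = 3.2500, f(x_6) = 0.011706, coefficient = 1

I ≈ (0.250000/3) × 7.301683 = 0.608474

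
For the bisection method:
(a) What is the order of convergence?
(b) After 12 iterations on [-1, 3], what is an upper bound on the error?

(a) Bisection has linear (order 1) convergence; the error is halved each step.

(b) Error bound = (b-a)/2^n = (3 - (-1))/2^{12}
    = 4/2^{12}

(a) 1 (linear); (b) error ≤ 9.77e-04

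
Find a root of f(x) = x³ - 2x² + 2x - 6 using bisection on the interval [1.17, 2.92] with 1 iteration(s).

f(x) = x³ - 2x² + 2x - 6
Initial interval: [1.17, 2.92]

Iteration 1:
  c_1 = (1.170000 + 2.920000)/2 = 2.045000
  f(c_1) = f(2.045000) = -1.721809
  f(a) × f(c) ≥ 0, new interval: [2.045000, 2.920000]

After 1 iteration(s), the approximation is c_1 = 2.045000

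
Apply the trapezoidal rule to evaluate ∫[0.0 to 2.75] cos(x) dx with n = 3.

f(x) = cos(x)
a = 0.0, b = 2.75, n = 3
h = (b - a)/n = 0.916667

Trapezoidal rule: (h/2)[f(x₀) + 2f(x₁) + 2f(x₂) + ... + f(xₙ)]

x_0 = 0.0000, f(x_0) = 1.000000, coefficient = 1
x_1 = 0.9167, f(x_1) = 0.608469, coefficient = 2
x_2 = 1.8333, f(x_2) = -0.259531, coefficient = 2
x_3 = 2.7500, f(x_3) = -0.924302, coefficient = 1

I ≈ (0.916667/2) × 0.773572 = 0.354554
Exact value: 0.381661
Error: 0.027107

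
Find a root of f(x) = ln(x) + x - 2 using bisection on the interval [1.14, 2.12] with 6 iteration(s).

f(x) = ln(x) + x - 2
Initial interval: [1.14, 2.12]

Iteration 1:
  c_1 = (1.140000 + 2.120000)/2 = 1.630000
  f(c_1) = f(1.630000) = 0.118580
  f(a) × f(c) < 0, new interval: [1.140000, 1.630000]
Iteration 2:
  c_2 = (1.140000 + 1.630000)/2 = 1.385000
  f(c_2) = f(1.385000) = -0.289300
  f(a) × f(c) ≥ 0, new interval: [1.385000, 1.630000]
Iteration 3:
  c_3 = (1.385000 + 1.630000)/2 = 1.507500
  f(c_3) = f(1.507500) = -0.082047
  f(a) × f(c) ≥ 0, new interval: [1.507500, 1.630000]
Iteration 4:
  c_4 = (1.507500 + 1.630000)/2 = 1.568750
  f(c_4) = f(1.568750) = 0.019029
  f(a) × f(c) < 0, new interval: [1.507500, 1.568750]
Iteration 5:
  c_5 = (1.507500 + 1.568750)/2 = 1.538125
  f(c_5) = f(1.538125) = -0.031311
  f(a) × f(c) ≥ 0, new interval: [1.538125, 1.568750]
Iteration 6:
  c_6 = (1.538125 + 1.568750)/2 = 1.553437
  f(c_6) = f(1.553437) = -0.006092
  f(a) × f(c) ≥ 0, new interval: [1.553437, 1.568750]

After 6 iteration(s), the approximation is c_6 = 1.553437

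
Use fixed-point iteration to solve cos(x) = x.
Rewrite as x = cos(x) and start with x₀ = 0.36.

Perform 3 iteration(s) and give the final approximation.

Equation: cos(x) = x
Fixed-point form: x = cos(x)
x₀ = 0.36

x_1 = g(0.360000) = 0.935897
x_2 = g(0.935897) = 0.593097
x_3 = g(0.593097) = 0.829214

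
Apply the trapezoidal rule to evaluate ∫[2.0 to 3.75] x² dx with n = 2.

f(x) = x²
a = 2.0, b = 3.75, n = 2
h = (b - a)/n = 0.875000

Trapezoidal rule: (h/2)[f(x₀) + 2f(x₁) + 2f(x₂) + ... + f(xₙ)]

x_0 = 2.0000, f(x_0) = 4.000000, coefficient = 1
x_1 = 2.8750, f(x_1) = 8.265625, coefficient = 2
x_2 = 3.7500, f(x_2) = 14.062500, coefficient = 1

I ≈ (0.875000/2) × 34.593750 = 15.134766
Exact value: 14.911458
Error: 0.223307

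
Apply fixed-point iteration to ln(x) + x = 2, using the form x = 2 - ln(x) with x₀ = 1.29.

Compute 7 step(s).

Equation: ln(x) + x = 2
Fixed-point form: x = 2 - ln(x)
x₀ = 1.29

x_1 = g(1.290000) = 1.745358
x_2 = g(1.745358) = 1.443040
x_3 = g(1.443040) = 1.633248
x_4 = g(1.633248) = 1.509430
x_5 = g(1.509430) = 1.588268
x_6 = g(1.588268) = 1.537356
x_7 = g(1.537356) = 1.569936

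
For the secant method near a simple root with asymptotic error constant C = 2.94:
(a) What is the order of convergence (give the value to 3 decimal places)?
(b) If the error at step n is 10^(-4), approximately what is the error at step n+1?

(a) Secant method has superlinear convergence with order φ = (1+√5)/2 ≈ 1.618.
    This means |e_{n+1}| ≈ C|e_n|^1.618.

(b) With |e_n| = 10^(-4) and C = 2.94:
    |e_{n+1}| ≈ 2.94 × (10^(-4))^1.618 = 2.94 × 10^(-6.47)

(a) ≈ 1.618 (golden ratio); (b) |e_{n+1}| ≈ 9.913e-07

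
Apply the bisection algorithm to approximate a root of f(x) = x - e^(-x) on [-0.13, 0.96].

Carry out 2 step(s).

f(x) = x - e^(-x)
Initial interval: [-0.13, 0.96]

Iteration 1:
  c_1 = (-0.130000 + 0.960000)/2 = 0.415000
  f(c_1) = f(0.415000) = -0.245340
  f(a) × f(c) ≥ 0, new interval: [0.415000, 0.960000]
Iteration 2:
  c_2 = (0.415000 + 0.960000)/2 = 0.687500
  f(c_2) = f(0.687500) = 0.184668
  f(a) × f(c) < 0, new interval: [0.415000, 0.687500]

After 2 iteration(s), the approximation is c_2 = 0.687500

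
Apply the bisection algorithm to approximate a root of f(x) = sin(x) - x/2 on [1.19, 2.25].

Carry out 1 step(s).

f(x) = sin(x) - x/2
Initial interval: [1.19, 2.25]

Iteration 1:
  c_1 = (1.190000 + 2.250000)/2 = 1.720000
  f(c_1) = f(1.720000) = 0.128890
  f(a) × f(c) ≥ 0, new interval: [1.720000, 2.250000]

After 1 iteration(s), the approximation is c_1 = 1.720000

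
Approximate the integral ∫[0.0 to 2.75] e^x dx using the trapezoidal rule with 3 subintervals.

f(x) = e^x
a = 0.0, b = 2.75, n = 3
h = (b - a)/n = 0.916667

Trapezoidal rule: (h/2)[f(x₀) + 2f(x₁) + 2f(x₂) + ... + f(xₙ)]

x_0 = 0.0000, f(x_0) = 1.000000, coefficient = 1
x_1 = 0.9167, f(x_1) = 2.500940, coefficient = 2
x_2 = 1.8333, f(x_2) = 6.254701, coefficient = 2
x_3 = 2.7500, f(x_3) = 15.642632, coefficient = 1

I ≈ (0.916667/2) × 34.153914 = 15.653877
Exact value: 14.642632
Error: 1.011245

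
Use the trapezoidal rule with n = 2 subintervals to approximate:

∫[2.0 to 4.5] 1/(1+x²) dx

f(x) = 1/(1+x²)
a = 2.0, b = 4.5, n = 2
h = (b - a)/n = 1.250000

Trapezoidal rule: (h/2)[f(x₀) + 2f(x₁) + 2f(x₂) + ... + f(xₙ)]

x_0 = 2.0000, f(x_0) = 0.200000, coefficient = 1
x_1 = 3.2500, f(x_1) = 0.086486, coefficient = 2
x_2 = 4.5000, f(x_2) = 0.047059, coefficient = 1

I ≈ (1.250000/2) × 0.420032 = 0.262520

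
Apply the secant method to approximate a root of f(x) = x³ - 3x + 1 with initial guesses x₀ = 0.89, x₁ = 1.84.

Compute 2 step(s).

f(x) = x³ - 3x + 1
x₀ = 0.89, x₁ = 1.84

Secant formula: x_{n+1} = x_n - f(x_n)(x_n - x_{n-1})/(f(x_n) - f(x_{n-1}))

Iteration 1:
  f(0.890000) = -0.965031
  f(1.840000) = 1.709504
  x_2 = 1.840000 - 1.709504×(1.840000 - 0.890000)/(1.709504 - (-0.965031))
       = 1.232781
Iteration 2:
  f(1.840000) = 1.709504
  f(1.232781) = -0.824826
  x_3 = 1.232781 - (-0.824826)×(1.232781 - 1.840000)/(-0.824826 - 1.709504)
       = 1.430407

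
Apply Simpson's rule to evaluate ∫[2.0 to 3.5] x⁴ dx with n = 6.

f(x) = x⁴
a = 2.0, b = 3.5, n = 6
h = (b - a)/n = 0.250000

Simpson's rule: (h/3)[f(x₀) + 4f(x₁) + 2f(x₂) + ... + f(xₙ)]

x_0 = 2.0000, f(x_0) = 16.000000, coefficient = 1
x_1 = 2.2500, f(x_1) = 25.628906, coefficient = 4
x_2 = 2.5000, f(x_2) = 39.062500, coefficient = 2
x_3 = 2.7500, f(x_3) = 57.191406, coefficient = 4
x_4 = 3.0000, f(x_4) = 81.000000, coefficient = 2
x_5 = 3.2500, f(x_5) = 111.566406, coefficient = 4
x_6 = 3.5000, f(x_6) = 150.062500, coefficient = 1

I ≈ (0.250000/3) × 1183.734375 = 98.644531
Exact value: 98.643750
Error: 0.000781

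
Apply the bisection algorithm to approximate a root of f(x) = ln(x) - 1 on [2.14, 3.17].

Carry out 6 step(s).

f(x) = ln(x) - 1
Initial interval: [2.14, 3.17]

Iteration 1:
  c_1 = (2.140000 + 3.170000)/2 = 2.655000
  f(c_1) = f(2.655000) = -0.023555
  f(a) × f(c) ≥ 0, new interval: [2.655000, 3.170000]
Iteration 2:
  c_2 = (2.655000 + 3.170000)/2 = 2.912500
  f(c_2) = f(2.912500) = 0.069012
  f(a) × f(c) < 0, new interval: [2.655000, 2.912500]
Iteration 3:
  c_3 = (2.655000 + 2.912500)/2 = 2.783750
  f(c_3) = f(2.783750) = 0.023799
  f(a) × f(c) < 0, new interval: [2.655000, 2.783750]
Iteration 4:
  c_4 = (2.655000 + 2.783750)/2 = 2.719375
  f(c_4) = f(2.719375) = 0.000402
  f(a) × f(c) < 0, new interval: [2.655000, 2.719375]
Iteration 5:
  c_5 = (2.655000 + 2.719375)/2 = 2.687188
  f(c_5) = f(2.687188) = -0.011505
  f(a) × f(c) ≥ 0, new interval: [2.687188, 2.719375]
Iteration 6:
  c_6 = (2.687188 + 2.719375)/2 = 2.703281
  f(c_6) = f(2.703281) = -0.005534
  f(a) × f(c) ≥ 0, new interval: [2.703281, 2.719375]

After 6 iteration(s), the approximation is c_6 = 2.703281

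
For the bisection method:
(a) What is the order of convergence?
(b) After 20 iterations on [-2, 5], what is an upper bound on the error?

(a) Bisection has linear (order 1) convergence; the error is halved each step.

(b) Error bound = (b-a)/2^n = (5 - (-2))/2^{20}
    = 7/2^{20}

(a) 1 (linear); (b) error ≤ 6.68e-06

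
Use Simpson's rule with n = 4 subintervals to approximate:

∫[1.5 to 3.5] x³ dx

f(x) = x³
a = 1.5, b = 3.5, n = 4
h = (b - a)/n = 0.500000

Simpson's rule: (h/3)[f(x₀) + 4f(x₁) + 2f(x₂) + ... + f(xₙ)]

x_0 = 1.5000, f(x_0) = 3.375000, coefficient = 1
x_1 = 2.0000, f(x_1) = 8.000000, coefficient = 4
x_2 = 2.5000, f(x_2) = 15.625000, coefficient = 2
x_3 = 3.0000, f(x_3) = 27.000000, coefficient = 4
x_4 = 3.5000, f(x_4) = 42.875000, coefficient = 1

I ≈ (0.500000/3) × 217.500000 = 36.250000
Exact value: 36.250000
Error: 0.000000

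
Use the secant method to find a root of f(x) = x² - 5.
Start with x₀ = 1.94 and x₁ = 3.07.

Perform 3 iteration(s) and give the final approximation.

f(x) = x² - 5
x₀ = 1.94, x₁ = 3.07

Secant formula: x_{n+1} = x_n - f(x_n)(x_n - x_{n-1})/(f(x_n) - f(x_{n-1}))

Iteration 1:
  f(1.940000) = -1.236400
  f(3.070000) = 4.424900
  x_2 = 3.070000 - 4.424900×(3.070000 - 1.940000)/(4.424900 - (-1.236400))
       = 2.186786
Iteration 2:
  f(3.070000) = 4.424900
  f(2.186786) = -0.217965
  x_3 = 2.186786 - (-0.217965)×(2.186786 - 3.070000)/(-0.217965 - 4.424900)
       = 2.228250
Iteration 3:
  f(2.186786) = -0.217965
  f(2.228250) = -0.034902
  x_4 = 2.228250 - (-0.034902)×(2.228250 - 2.186786)/(-0.034902 - (-0.217965))
       = 2.236155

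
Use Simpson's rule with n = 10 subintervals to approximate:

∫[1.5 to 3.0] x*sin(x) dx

f(x) = x*sin(x)
a = 1.5, b = 3.0, n = 10
h = (b - a)/n = 0.150000

Simpson's rule: (h/3)[f(x₀) + 4f(x₁) + 2f(x₂) + ... + f(xₙ)]

x_0 = 1.5000, f(x_0) = 1.496242, coefficient = 1
x_1 = 1.6500, f(x_1) = 1.644827, coefficient = 4
x_2 = 1.8000, f(x_2) = 1.752926, coefficient = 2
x_3 = 1.9500, f(x_3) = 1.811471, coefficient = 4
x_4 = 2.1000, f(x_4) = 1.812740, coefficient = 2
x_5 = 2.2500, f(x_5) = 1.750665, coefficient = 4
x_6 = 2.4000, f(x_6) = 1.621112, coefficient = 2
x_7 = 2.5500, f(x_7) = 1.422093, coefficient = 4
x_8 = 2.7000, f(x_8) = 1.153926, coefficient = 2
x_9 = 2.8500, f(x_9) = 0.819312, coefficient = 4
x_10 = 3.0000, f(x_10) = 0.423360, coefficient = 1

I ≈ (0.150000/3) × 44.394485 = 2.219724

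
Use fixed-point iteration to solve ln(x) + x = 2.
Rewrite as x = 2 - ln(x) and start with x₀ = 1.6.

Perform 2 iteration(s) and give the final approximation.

Equation: ln(x) + x = 2
Fixed-point form: x = 2 - ln(x)
x₀ = 1.6

x_1 = g(1.600000) = 1.529996
x_2 = g(1.529996) = 1.574735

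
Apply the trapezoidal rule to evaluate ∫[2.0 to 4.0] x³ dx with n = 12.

f(x) = x³
a = 2.0, b = 4.0, n = 12
h = (b - a)/n = 0.166667

Trapezoidal rule: (h/2)[f(x₀) + 2f(x₁) + 2f(x₂) + ... + f(xₙ)]

x_0 = 2.0000, f(x_0) = 8.000000, coefficient = 1
x_1 = 2.1667, f(x_1) = 10.171296, coefficient = 2
x_2 = 2.3333, f(x_2) = 12.703704, coefficient = 2
x_3 = 2.5000, f(x_3) = 15.625000, coefficient = 2
x_4 = 2.6667, f(x_4) = 18.962963, coefficient = 2
x_5 = 2.8333, f(x_5) = 22.745370, coefficient = 2
x_6 = 3.0000, f(x_6) = 27.000000, coefficient = 2
x_7 = 3.1667, f(x_7) = 31.754630, coefficient = 2
x_8 = 3.3333, f(x_8) = 37.037037, coefficient = 2
x_9 = 3.5000, f(x_9) = 42.875000, coefficient = 2
x_10 = 3.6667, f(x_10) = 49.296296, coefficient = 2
x_11 = 3.8333, f(x_11) = 56.328704, coefficient = 2
x_12 = 4.0000, f(x_12) = 64.000000, coefficient = 1

I ≈ (0.166667/2) × 721.000000 = 60.083333
Exact value: 60.000000
Error: 0.083333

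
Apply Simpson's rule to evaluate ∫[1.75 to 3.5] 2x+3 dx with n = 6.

f(x) = 2x+3
a = 1.75, b = 3.5, n = 6
h = (b - a)/n = 0.291667

Simpson's rule: (h/3)[f(x₀) + 4f(x₁) + 2f(x₂) + ... + f(xₙ)]

x_0 = 1.7500, f(x_0) = 6.500000, coefficient = 1
x_1 = 2.0417, f(x_1) = 7.083333, coefficient = 4
x_2 = 2.3333, f(x_2) = 7.666667, coefficient = 2
x_3 = 2.6250, f(x_3) = 8.250000, coefficient = 4
x_4 = 2.9167, f(x_4) = 8.833333, coefficient = 2
x_5 = 3.2083, f(x_5) = 9.416667, coefficient = 4
x_6 = 3.5000, f(x_6) = 10.000000, coefficient = 1

I ≈ (0.291667/3) × 148.500000 = 14.437500
Exact value: 14.437500
Error: 0.000000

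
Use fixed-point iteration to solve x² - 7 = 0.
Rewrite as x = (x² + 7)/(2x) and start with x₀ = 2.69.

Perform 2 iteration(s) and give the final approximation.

Equation: x² - 7 = 0
Fixed-point form: x = (x² + 7)/(2x)
x₀ = 2.69

x_1 = g(2.690000) = 2.646115
x_2 = g(2.646115) = 2.645751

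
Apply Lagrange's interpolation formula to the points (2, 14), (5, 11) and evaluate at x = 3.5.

Lagrange interpolation formula:
P(x) = Σ yᵢ × Lᵢ(x)
where Lᵢ(x) = Π_{j≠i} (x - xⱼ)/(xᵢ - xⱼ)

L_0(3.5) = (3.5 - 5)/(2 - 5) = 0.500000
L_1(3.5) = (3.5 - 2)/(5 - 2) = 0.500000

P(3.5) = 14×L_0(3.5) + 11×L_1(3.5)
P(3.5) = 12.500000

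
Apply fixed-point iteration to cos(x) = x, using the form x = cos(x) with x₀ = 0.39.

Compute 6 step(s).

Equation: cos(x) = x
Fixed-point form: x = cos(x)
x₀ = 0.39

x_1 = g(0.390000) = 0.924909
x_2 = g(0.924909) = 0.601907
x_3 = g(0.601907) = 0.824257
x_4 = g(0.824257) = 0.679102
x_5 = g(0.679102) = 0.778137
x_6 = g(0.778137) = 0.712223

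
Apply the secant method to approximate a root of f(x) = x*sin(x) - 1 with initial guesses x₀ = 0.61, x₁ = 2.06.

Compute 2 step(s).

f(x) = x*sin(x) - 1
x₀ = 0.61, x₁ = 2.06

Secant formula: x_{n+1} = x_n - f(x_n)(x_n - x_{n-1})/(f(x_n) - f(x_{n-1}))

Iteration 1:
  f(0.610000) = -0.650551
  f(2.060000) = 0.818377
  x_2 = 2.060000 - 0.818377×(2.060000 - 0.610000)/(0.818377 - (-0.650551))
       = 1.252168
Iteration 2:
  f(2.060000) = 0.818377
  f(1.252168) = 0.189142
  x_3 = 1.252168 - 0.189142×(1.252168 - 2.060000)/(0.189142 - 0.818377)
       = 1.009342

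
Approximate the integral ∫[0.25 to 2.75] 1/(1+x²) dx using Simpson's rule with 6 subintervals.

f(x) = 1/(1+x²)
a = 0.25, b = 2.75, n = 6
h = (b - a)/n = 0.416667

Simpson's rule: (h/3)[f(x₀) + 4f(x₁) + 2f(x₂) + ... + f(xₙ)]

x_0 = 0.2500, f(x_0) = 0.941176, coefficient = 1
x_1 = 0.6667, f(x_1) = 0.692308, coefficient = 4
x_2 = 1.0833, f(x_2) = 0.460064, coefficient = 2
x_3 = 1.5000, f(x_3) = 0.307692, coefficient = 4
x_4 = 1.9167, f(x_4) = 0.213967, coefficient = 2
x_5 = 2.3333, f(x_5) = 0.155172, coefficient = 4
x_6 = 2.7500, f(x_6) = 0.116788, coefficient = 1

I ≈ (0.416667/3) × 7.026717 = 0.975933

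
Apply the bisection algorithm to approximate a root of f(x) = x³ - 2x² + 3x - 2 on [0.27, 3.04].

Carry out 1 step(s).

f(x) = x³ - 2x² + 3x - 2
Initial interval: [0.27, 3.04]

Iteration 1:
  c_1 = (0.270000 + 3.040000)/2 = 1.655000
  f(c_1) = f(1.655000) = 2.020036
  f(a) × f(c) < 0, new interval: [0.270000, 1.655000]

After 1 iteration(s), the approximation is c_1 = 1.655000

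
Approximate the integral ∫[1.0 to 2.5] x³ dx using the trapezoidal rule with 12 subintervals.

f(x) = x³
a = 1.0, b = 2.5, n = 12
h = (b - a)/n = 0.125000

Trapezoidal rule: (h/2)[f(x₀) + 2f(x₁) + 2f(x₂) + ... + f(xₙ)]

x_0 = 1.0000, f(x_0) = 1.000000, coefficient = 1
x_1 = 1.1250, f(x_1) = 1.423828, coefficient = 2
x_2 = 1.2500, f(x_2) = 1.953125, coefficient = 2
x_3 = 1.3750, f(x_3) = 2.599609, coefficient = 2
x_4 = 1.5000, f(x_4) = 3.375000, coefficient = 2
x_5 = 1.6250, f(x_5) = 4.291016, coefficient = 2
x_6 = 1.7500, f(x_6) = 5.359375, coefficient = 2
x_7 = 1.8750, f(x_7) = 6.591797, coefficient = 2
x_8 = 2.0000, f(x_8) = 8.000000, coefficient = 2
x_9 = 2.1250, f(x_9) = 9.595703, coefficient = 2
x_10 = 2.2500, f(x_10) = 11.390625, coefficient = 2
x_11 = 2.3750, f(x_11) = 13.396484, coefficient = 2
x_12 = 2.5000, f(x_12) = 15.625000, coefficient = 1

I ≈ (0.125000/2) × 152.578125 = 9.536133
Exact value: 9.515625
Error: 0.020508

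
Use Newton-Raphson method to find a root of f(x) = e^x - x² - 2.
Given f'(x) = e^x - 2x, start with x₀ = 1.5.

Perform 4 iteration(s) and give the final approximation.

f(x) = e^x - x² - 2
f'(x) = e^x - 2x
x₀ = 1.5

Newton-Raphson formula: x_{n+1} = x_n - f(x_n)/f'(x_n)

Iteration 1:
  f(1.500000) = 0.231689
  f'(1.500000) = 1.481689
  x_1 = 1.500000 - 0.231689/1.481689 = 1.343632
Iteration 2:
  f(1.343632) = 0.027592
  f'(1.343632) = 1.145675
  x_2 = 1.343632 - 0.027592/1.145675 = 1.319548
Iteration 3:
  f(1.319548) = 0.000523
  f'(1.319548) = 1.102634
  x_3 = 1.319548 - 0.000523/1.102634 = 1.319074
Iteration 4:
  f(1.319074) = 0.000000
  f'(1.319074) = 1.101808
  x_4 = 1.319074 - 0.000000/1.101808 = 1.319074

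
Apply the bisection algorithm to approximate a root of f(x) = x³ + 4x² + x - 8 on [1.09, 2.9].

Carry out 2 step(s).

f(x) = x³ + 4x² + x - 8
Initial interval: [1.09, 2.9]

Iteration 1:
  c_1 = (1.090000 + 2.900000)/2 = 1.995000
  f(c_1) = f(1.995000) = 17.855250
  f(a) × f(c) < 0, new interval: [1.090000, 1.995000]
Iteration 2:
  c_2 = (1.090000 + 1.995000)/2 = 1.542500
  f(c_2) = f(1.542500) = 6.729805
  f(a) × f(c) < 0, new interval: [1.090000, 1.542500]

After 2 iteration(s), the approximation is c_2 = 1.542500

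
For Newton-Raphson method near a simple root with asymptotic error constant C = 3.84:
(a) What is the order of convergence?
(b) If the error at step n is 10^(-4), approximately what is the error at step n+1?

(a) Newton-Raphson has quadratic (order 2) convergence near simple roots.
    This means |e_{n+1}| ≈ C|e_n|².

(b) With |e_n| = 10^(-4) and C = 3.84:
    |e_{n+1}| ≈ 3.84 × (10^(-4))² = 3.84 × 10^(-8)

(a) 2 (quadratic); (b) |e_{n+1}| ≈ 3.840e-08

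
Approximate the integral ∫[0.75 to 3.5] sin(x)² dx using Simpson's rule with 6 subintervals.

f(x) = sin(x)²
a = 0.75, b = 3.5, n = 6
h = (b - a)/n = 0.458333

Simpson's rule: (h/3)[f(x₀) + 4f(x₁) + 2f(x₂) + ... + f(xₙ)]

x_0 = 0.7500, f(x_0) = 0.464631, coefficient = 1
x_1 = 1.2083, f(x_1) = 0.874274, coefficient = 4
x_2 = 1.6667, f(x_2) = 0.990837, coefficient = 2
x_3 = 2.1250, f(x_3) = 0.723044, coefficient = 4
x_4 = 2.5833, f(x_4) = 0.280593, coefficient = 2
x_5 = 3.0417, f(x_5) = 0.009952, coefficient = 4
x_6 = 3.5000, f(x_6) = 0.123049, coefficient = 1

I ≈ (0.458333/3) × 9.559621 = 1.460498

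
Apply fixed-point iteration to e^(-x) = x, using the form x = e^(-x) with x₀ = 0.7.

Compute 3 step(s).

Equation: e^(-x) = x
Fixed-point form: x = e^(-x)
x₀ = 0.7

x_1 = g(0.700000) = 0.496585
x_2 = g(0.496585) = 0.608605
x_3 = g(0.608605) = 0.544109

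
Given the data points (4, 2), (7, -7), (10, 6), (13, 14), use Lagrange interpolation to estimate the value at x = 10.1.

Lagrange interpolation formula:
P(x) = Σ yᵢ × Lᵢ(x)
where Lᵢ(x) = Π_{j≠i} (x - xⱼ)/(xᵢ - xⱼ)

L_0(10.1) = (10.1 - 7)/(4 - 7) × (10.1 - 10)/(4 - 10) × (10.1 - 13)/(4 - 13) = 0.005549
L_1(10.1) = (10.1 - 4)/(7 - 4) × (10.1 - 10)/(7 - 10) × (10.1 - 13)/(7 - 13) = -0.032759
L_2(10.1) = (10.1 - 4)/(10 - 4) × (10.1 - 7)/(10 - 7) × (10.1 - 13)/(10 - 13) = 1.015537
L_3(10.1) = (10.1 - 4)/(13 - 4) × (10.1 - 7)/(13 - 7) × (10.1 - 10)/(13 - 10) = 0.011673

P(10.1) = 2×L_0(10.1) + (-7)×L_1(10.1) + 6×L_2(10.1) + 14×L_3(10.1)
P(10.1) = 6.497056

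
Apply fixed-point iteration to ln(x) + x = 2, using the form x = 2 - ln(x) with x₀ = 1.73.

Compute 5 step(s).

Equation: ln(x) + x = 2
Fixed-point form: x = 2 - ln(x)
x₀ = 1.73

x_1 = g(1.730000) = 1.451879
x_2 = g(1.451879) = 1.627142
x_3 = g(1.627142) = 1.513175
x_4 = g(1.513175) = 1.585790
x_5 = g(1.585790) = 1.538917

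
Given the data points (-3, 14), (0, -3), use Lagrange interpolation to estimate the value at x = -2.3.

Lagrange interpolation formula:
P(x) = Σ yᵢ × Lᵢ(x)
where Lᵢ(x) = Π_{j≠i} (x - xⱼ)/(xᵢ - xⱼ)

L_0(-2.3) = (-2.3 - 0)/(-3 - 0) = 0.766667
L_1(-2.3) = (-2.3 - (-3))/(0 - (-3)) = 0.233333

P(-2.3) = 14×L_0(-2.3) + (-3)×L_1(-2.3)
P(-2.3) = 10.033333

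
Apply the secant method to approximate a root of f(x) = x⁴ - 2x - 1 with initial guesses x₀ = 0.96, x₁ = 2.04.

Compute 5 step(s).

f(x) = x⁴ - 2x - 1
x₀ = 0.96, x₁ = 2.04

Secant formula: x_{n+1} = x_n - f(x_n)(x_n - x_{n-1})/(f(x_n) - f(x_{n-1}))

Iteration 1:
  f(0.960000) = -2.070653
  f(2.040000) = 12.238915
  x_2 = 2.040000 - 12.238915×(2.040000 - 0.960000)/(12.238915 - (-2.070653))
       = 1.116280
Iteration 2:
  f(2.040000) = 12.238915
  f(1.116280) = -1.679840
  x_3 = 1.116280 - (-1.679840)×(1.116280 - 2.040000)/(-1.679840 - 12.238915)
       = 1.227763
Iteration 3:
  f(1.116280) = -1.679840
  f(1.227763) = -1.183264
  x_4 = 1.227763 - (-1.183264)×(1.227763 - 1.116280)/(-1.183264 - (-1.679840))
       = 1.493409
Iteration 4:
  f(1.227763) = -1.183264
  f(1.493409) = 0.987291
  x_5 = 1.493409 - 0.987291×(1.493409 - 1.227763)/(0.987291 - (-1.183264))
       = 1.372578
Iteration 5:
  f(1.493409) = 0.987291
  f(1.372578) = -0.195808
  x_6 = 1.372578 - (-0.195808)×(1.372578 - 1.493409)/(-0.195808 - 0.987291)
       = 1.392576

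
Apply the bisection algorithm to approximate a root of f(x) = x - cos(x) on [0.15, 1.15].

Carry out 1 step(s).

f(x) = x - cos(x)
Initial interval: [0.15, 1.15]

Iteration 1:
  c_1 = (0.150000 + 1.150000)/2 = 0.650000
  f(c_1) = f(0.650000) = -0.146084
  f(a) × f(c) ≥ 0, new interval: [0.650000, 1.150000]

After 1 iteration(s), the approximation is c_1 = 0.650000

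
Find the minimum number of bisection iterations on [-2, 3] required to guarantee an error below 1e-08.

We need (b-a)/2^n ≤ 1e-08
(3 - (-2))/2^n ≤ 1e-08
5/2^n ≤ 1e-08
2^n ≥ 500000000
n ≥ log₂(500000000) = 28.90
n ≥ 29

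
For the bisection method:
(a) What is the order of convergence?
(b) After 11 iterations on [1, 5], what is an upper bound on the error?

(a) Bisection has linear (order 1) convergence; the error is halved each step.

(b) Error bound = (b-a)/2^n = (5 - 1)/2^{11}
    = 4/2^{11}

(a) 1 (linear); (b) error ≤ 1.95e-03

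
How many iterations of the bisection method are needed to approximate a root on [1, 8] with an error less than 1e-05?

We need (b-a)/2^n ≤ 1e-05
(8 - 1)/2^n ≤ 1e-05
7/2^n ≤ 1e-05
2^n ≥ 700000
n ≥ log₂(700000) = 19.42
n ≥ 20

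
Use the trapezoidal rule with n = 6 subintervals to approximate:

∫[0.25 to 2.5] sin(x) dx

f(x) = sin(x)
a = 0.25, b = 2.5, n = 6
h = (b - a)/n = 0.375000

Trapezoidal rule: (h/2)[f(x₀) + 2f(x₁) + 2f(x₂) + ... + f(xₙ)]

x_0 = 0.2500, f(x_0) = 0.247404, coefficient = 1
x_1 = 0.6250, f(x_1) = 0.585097, coefficient = 2
x_2 = 1.0000, f(x_2) = 0.841471, coefficient = 2
x_3 = 1.3750, f(x_3) = 0.980893, coefficient = 2
x_4 = 1.7500, f(x_4) = 0.983986, coefficient = 2
x_5 = 2.1250, f(x_5) = 0.850320, coefficient = 2
x_6 = 2.5000, f(x_6) = 0.598472, coefficient = 1

I ≈ (0.375000/2) × 9.329410 = 1.749264
Exact value: 1.770056
Error: 0.020792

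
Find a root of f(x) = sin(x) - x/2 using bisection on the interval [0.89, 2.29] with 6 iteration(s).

f(x) = sin(x) - x/2
Initial interval: [0.89, 2.29]

Iteration 1:
  c_1 = (0.890000 + 2.290000)/2 = 1.590000
  f(c_1) = f(1.590000) = 0.204816
  f(a) × f(c) ≥ 0, new interval: [1.590000, 2.290000]
Iteration 2:
  c_2 = (1.590000 + 2.290000)/2 = 1.940000
  f(c_2) = f(1.940000) = -0.037385
  f(a) × f(c) < 0, new interval: [1.590000, 1.940000]
Iteration 3:
  c_3 = (1.590000 + 1.940000)/2 = 1.765000
  f(c_3) = f(1.765000) = 0.098702
  f(a) × f(c) ≥ 0, new interval: [1.765000, 1.940000]
Iteration 4:
  c_4 = (1.765000 + 1.940000)/2 = 1.852500
  f(c_4) = f(1.852500) = 0.034333
  f(a) × f(c) ≥ 0, new interval: [1.852500, 1.940000]
Iteration 5:
  c_5 = (1.852500 + 1.940000)/2 = 1.896250
  f(c_5) = f(1.896250) = -0.000619
  f(a) × f(c) < 0, new interval: [1.852500, 1.896250]
Iteration 6:
  c_6 = (1.852500 + 1.896250)/2 = 1.874375
  f(c_6) = f(1.874375) = 0.017085
  f(a) × f(c) ≥ 0, new interval: [1.874375, 1.896250]

After 6 iteration(s), the approximation is c_6 = 1.874375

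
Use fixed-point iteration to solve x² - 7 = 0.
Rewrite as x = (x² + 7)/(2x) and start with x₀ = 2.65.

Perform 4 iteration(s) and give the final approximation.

Equation: x² - 7 = 0
Fixed-point form: x = (x² + 7)/(2x)
x₀ = 2.65

x_1 = g(2.650000) = 2.645755
x_2 = g(2.645755) = 2.645751
x_3 = g(2.645751) = 2.645751
x_4 = g(2.645751) = 2.645751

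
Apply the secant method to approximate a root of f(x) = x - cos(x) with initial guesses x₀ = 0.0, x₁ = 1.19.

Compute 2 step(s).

f(x) = x - cos(x)
x₀ = 0.0, x₁ = 1.19

Secant formula: x_{n+1} = x_n - f(x_n)(x_n - x_{n-1})/(f(x_n) - f(x_{n-1}))

Iteration 1:
  f(0.000000) = -1.000000
  f(1.190000) = 0.818340
  x_2 = 1.190000 - 0.818340×(1.190000 - 0.000000)/(0.818340 - (-1.000000))
       = 0.654443
Iteration 2:
  f(1.190000) = 0.818340
  f(0.654443) = -0.138944
  x_3 = 0.654443 - (-0.138944)×(0.654443 - 1.190000)/(-0.138944 - 0.818340)
       = 0.732176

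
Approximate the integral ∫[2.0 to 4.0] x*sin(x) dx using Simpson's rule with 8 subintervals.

f(x) = x*sin(x)
a = 2.0, b = 4.0, n = 8
h = (b - a)/n = 0.250000

Simpson's rule: (h/3)[f(x₀) + 4f(x₁) + 2f(x₂) + ... + f(xₙ)]

x_0 = 2.0000, f(x_0) = 1.818595, coefficient = 1
x_1 = 2.2500, f(x_1) = 1.750665, coefficient = 4
x_2 = 2.5000, f(x_2) = 1.496180, coefficient = 2
x_3 = 2.7500, f(x_3) = 1.049568, coefficient = 4
x_4 = 3.0000, f(x_4) = 0.423360, coefficient = 2
x_5 = 3.2500, f(x_5) = -0.351634, coefficient = 4
x_6 = 3.5000, f(x_6) = -1.227741, coefficient = 2
x_7 = 3.7500, f(x_7) = -2.143355, coefficient = 4
x_8 = 4.0000, f(x_8) = -3.027210, coefficient = 1

I ≈ (0.250000/3) × 1.395956 = 0.116330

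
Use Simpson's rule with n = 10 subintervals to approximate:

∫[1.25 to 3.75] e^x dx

f(x) = e^x
a = 1.25, b = 3.75, n = 10
h = (b - a)/n = 0.250000

Simpson's rule: (h/3)[f(x₀) + 4f(x₁) + 2f(x₂) + ... + f(xₙ)]

x_0 = 1.2500, f(x_0) = 3.490343, coefficient = 1
x_1 = 1.5000, f(x_1) = 4.481689, coefficient = 4
x_2 = 1.7500, f(x_2) = 5.754603, coefficient = 2
x_3 = 2.0000, f(x_3) = 7.389056, coefficient = 4
x_4 = 2.2500, f(x_4) = 9.487736, coefficient = 2
x_5 = 2.5000, f(x_5) = 12.182494, coefficient = 4
x_6 = 2.7500, f(x_6) = 15.642632, coefficient = 2
x_7 = 3.0000, f(x_7) = 20.085537, coefficient = 4
x_8 = 3.2500, f(x_8) = 25.790340, coefficient = 2
x_9 = 3.5000, f(x_9) = 33.115452, coefficient = 4
x_10 = 3.7500, f(x_10) = 42.521082, coefficient = 1

I ≈ (0.250000/3) × 468.378958 = 39.031580
Exact value: 39.030739
Error: 0.000841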